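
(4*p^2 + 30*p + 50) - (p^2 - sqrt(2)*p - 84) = 3*p^2 + sqrt(2)*p + 30*p + 134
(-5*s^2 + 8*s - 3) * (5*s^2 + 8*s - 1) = -25*s^4 + 54*s^2 - 32*s + 3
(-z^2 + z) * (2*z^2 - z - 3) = -2*z^4 + 3*z^3 + 2*z^2 - 3*z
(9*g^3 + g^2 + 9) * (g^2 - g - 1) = 9*g^5 - 8*g^4 - 10*g^3 + 8*g^2 - 9*g - 9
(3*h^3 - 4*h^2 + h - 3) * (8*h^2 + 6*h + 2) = 24*h^5 - 14*h^4 - 10*h^3 - 26*h^2 - 16*h - 6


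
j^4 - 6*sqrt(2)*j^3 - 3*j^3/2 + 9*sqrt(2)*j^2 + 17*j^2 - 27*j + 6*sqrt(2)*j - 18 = (j - 2)*(j + 1/2)*(j - 3*sqrt(2))^2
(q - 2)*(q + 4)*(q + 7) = q^3 + 9*q^2 + 6*q - 56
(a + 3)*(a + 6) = a^2 + 9*a + 18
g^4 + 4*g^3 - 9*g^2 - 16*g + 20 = (g - 2)*(g - 1)*(g + 2)*(g + 5)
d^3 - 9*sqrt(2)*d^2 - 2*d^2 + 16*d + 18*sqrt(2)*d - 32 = (d - 2)*(d - 8*sqrt(2))*(d - sqrt(2))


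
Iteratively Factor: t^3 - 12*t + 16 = (t - 2)*(t^2 + 2*t - 8) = (t - 2)*(t + 4)*(t - 2)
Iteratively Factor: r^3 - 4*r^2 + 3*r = (r - 3)*(r^2 - r) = (r - 3)*(r - 1)*(r)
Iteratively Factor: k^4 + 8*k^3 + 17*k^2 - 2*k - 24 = (k + 3)*(k^3 + 5*k^2 + 2*k - 8) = (k - 1)*(k + 3)*(k^2 + 6*k + 8) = (k - 1)*(k + 3)*(k + 4)*(k + 2)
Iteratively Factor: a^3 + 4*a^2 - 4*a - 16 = (a + 2)*(a^2 + 2*a - 8) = (a + 2)*(a + 4)*(a - 2)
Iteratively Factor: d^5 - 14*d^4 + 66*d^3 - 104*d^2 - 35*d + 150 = (d + 1)*(d^4 - 15*d^3 + 81*d^2 - 185*d + 150) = (d - 5)*(d + 1)*(d^3 - 10*d^2 + 31*d - 30) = (d - 5)*(d - 2)*(d + 1)*(d^2 - 8*d + 15) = (d - 5)^2*(d - 2)*(d + 1)*(d - 3)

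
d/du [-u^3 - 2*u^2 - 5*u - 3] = -3*u^2 - 4*u - 5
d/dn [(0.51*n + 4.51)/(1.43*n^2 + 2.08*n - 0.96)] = (0.7293*n^2 + 1.0608*n - (0.51*n + 4.51)*(2.86*n + 2.08) - 0.4896)/(1.43*n^2 + 2.08*n - 0.96)^2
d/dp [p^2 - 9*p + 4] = 2*p - 9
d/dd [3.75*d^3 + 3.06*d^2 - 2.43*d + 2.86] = 11.25*d^2 + 6.12*d - 2.43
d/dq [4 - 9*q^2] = -18*q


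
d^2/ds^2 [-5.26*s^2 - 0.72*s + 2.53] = -10.5200000000000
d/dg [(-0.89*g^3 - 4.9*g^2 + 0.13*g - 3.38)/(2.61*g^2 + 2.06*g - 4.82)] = (-2.3229*g^4 - 3.6668*g^3 + 2.4361*g^2 + 64.8796*g + 6.3362)/(6.8121*g^4 + 10.7532*g^3 - 20.9168*g^2 - 19.8584*g + 23.2324)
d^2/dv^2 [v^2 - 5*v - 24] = 2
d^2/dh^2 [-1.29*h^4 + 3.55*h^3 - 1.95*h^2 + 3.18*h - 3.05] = -15.48*h^2 + 21.3*h - 3.9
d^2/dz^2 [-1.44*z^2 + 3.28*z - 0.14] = -2.88000000000000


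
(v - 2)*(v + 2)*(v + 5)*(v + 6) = v^4 + 11*v^3 + 26*v^2 - 44*v - 120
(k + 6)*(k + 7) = k^2 + 13*k + 42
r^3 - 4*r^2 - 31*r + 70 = (r - 7)*(r - 2)*(r + 5)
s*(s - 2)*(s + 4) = s^3 + 2*s^2 - 8*s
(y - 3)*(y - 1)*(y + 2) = y^3 - 2*y^2 - 5*y + 6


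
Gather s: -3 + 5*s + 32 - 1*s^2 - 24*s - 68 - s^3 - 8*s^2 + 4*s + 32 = -s^3 - 9*s^2 - 15*s - 7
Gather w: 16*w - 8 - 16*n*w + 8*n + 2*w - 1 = 8*n + w*(18 - 16*n) - 9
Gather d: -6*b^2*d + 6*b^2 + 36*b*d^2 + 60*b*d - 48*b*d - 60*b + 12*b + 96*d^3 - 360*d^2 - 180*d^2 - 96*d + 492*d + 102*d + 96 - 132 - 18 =6*b^2 - 48*b + 96*d^3 + d^2*(36*b - 540) + d*(-6*b^2 + 12*b + 498) - 54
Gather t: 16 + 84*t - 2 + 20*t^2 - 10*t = 20*t^2 + 74*t + 14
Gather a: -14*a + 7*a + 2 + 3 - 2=3 - 7*a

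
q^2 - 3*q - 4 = (q - 4)*(q + 1)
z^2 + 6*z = z*(z + 6)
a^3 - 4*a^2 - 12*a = a*(a - 6)*(a + 2)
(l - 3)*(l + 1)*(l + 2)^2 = l^4 + 2*l^3 - 7*l^2 - 20*l - 12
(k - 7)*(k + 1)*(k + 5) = k^3 - k^2 - 37*k - 35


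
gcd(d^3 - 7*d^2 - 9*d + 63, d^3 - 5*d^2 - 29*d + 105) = d^2 - 10*d + 21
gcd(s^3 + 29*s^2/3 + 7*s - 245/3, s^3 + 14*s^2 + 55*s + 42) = s + 7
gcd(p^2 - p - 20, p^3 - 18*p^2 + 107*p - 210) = p - 5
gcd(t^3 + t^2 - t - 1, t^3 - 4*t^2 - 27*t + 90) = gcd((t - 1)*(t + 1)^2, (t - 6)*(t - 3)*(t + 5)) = 1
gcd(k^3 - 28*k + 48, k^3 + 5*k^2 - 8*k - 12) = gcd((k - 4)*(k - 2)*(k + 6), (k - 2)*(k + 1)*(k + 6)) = k^2 + 4*k - 12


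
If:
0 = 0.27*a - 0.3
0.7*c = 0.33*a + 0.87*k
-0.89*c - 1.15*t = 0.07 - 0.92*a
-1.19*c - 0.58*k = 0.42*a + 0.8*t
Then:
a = 1.11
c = -0.85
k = -1.11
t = 1.49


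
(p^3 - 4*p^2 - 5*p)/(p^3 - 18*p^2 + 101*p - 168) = p*(p^2 - 4*p - 5)/(p^3 - 18*p^2 + 101*p - 168)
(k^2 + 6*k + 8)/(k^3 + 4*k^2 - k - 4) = (k + 2)/(k^2 - 1)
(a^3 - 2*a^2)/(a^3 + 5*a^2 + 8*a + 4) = a^2*(a - 2)/(a^3 + 5*a^2 + 8*a + 4)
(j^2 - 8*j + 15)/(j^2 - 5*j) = (j - 3)/j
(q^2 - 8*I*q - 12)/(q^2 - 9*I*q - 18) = (q - 2*I)/(q - 3*I)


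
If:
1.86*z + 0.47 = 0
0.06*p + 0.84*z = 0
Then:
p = 3.54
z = -0.25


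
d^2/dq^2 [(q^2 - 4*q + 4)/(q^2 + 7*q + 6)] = 2*(-11*q^3 - 6*q^2 + 156*q + 376)/(q^6 + 21*q^5 + 165*q^4 + 595*q^3 + 990*q^2 + 756*q + 216)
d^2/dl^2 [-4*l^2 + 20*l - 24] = -8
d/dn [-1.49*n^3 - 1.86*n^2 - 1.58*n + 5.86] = -4.47*n^2 - 3.72*n - 1.58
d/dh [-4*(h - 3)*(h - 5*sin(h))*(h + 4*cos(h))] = 4*(h - 3)*(h - 5*sin(h))*(4*sin(h) - 1) + 4*(h - 3)*(h + 4*cos(h))*(5*cos(h) - 1) - 4*(h - 5*sin(h))*(h + 4*cos(h))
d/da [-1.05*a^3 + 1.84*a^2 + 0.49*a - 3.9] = -3.15*a^2 + 3.68*a + 0.49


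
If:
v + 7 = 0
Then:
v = -7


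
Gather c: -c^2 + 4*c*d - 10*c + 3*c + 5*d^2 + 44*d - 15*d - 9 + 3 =-c^2 + c*(4*d - 7) + 5*d^2 + 29*d - 6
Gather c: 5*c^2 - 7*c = 5*c^2 - 7*c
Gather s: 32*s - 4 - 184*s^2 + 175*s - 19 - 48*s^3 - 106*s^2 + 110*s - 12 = -48*s^3 - 290*s^2 + 317*s - 35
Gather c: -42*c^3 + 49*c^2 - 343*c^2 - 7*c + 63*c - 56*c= -42*c^3 - 294*c^2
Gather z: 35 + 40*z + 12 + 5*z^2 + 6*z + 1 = 5*z^2 + 46*z + 48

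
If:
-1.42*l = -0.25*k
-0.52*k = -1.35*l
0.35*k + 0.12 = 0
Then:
No Solution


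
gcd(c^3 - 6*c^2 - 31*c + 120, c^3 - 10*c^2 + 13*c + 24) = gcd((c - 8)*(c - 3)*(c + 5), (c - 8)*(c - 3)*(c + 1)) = c^2 - 11*c + 24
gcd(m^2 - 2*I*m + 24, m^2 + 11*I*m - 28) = m + 4*I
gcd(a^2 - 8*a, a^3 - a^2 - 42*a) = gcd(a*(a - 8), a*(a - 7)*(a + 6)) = a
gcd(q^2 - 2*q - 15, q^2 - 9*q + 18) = 1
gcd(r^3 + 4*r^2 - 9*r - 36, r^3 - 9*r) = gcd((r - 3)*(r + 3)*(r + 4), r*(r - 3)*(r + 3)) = r^2 - 9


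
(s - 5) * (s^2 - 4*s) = s^3 - 9*s^2 + 20*s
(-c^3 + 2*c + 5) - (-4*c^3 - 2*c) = 3*c^3 + 4*c + 5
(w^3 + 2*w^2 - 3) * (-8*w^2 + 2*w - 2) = -8*w^5 - 14*w^4 + 2*w^3 + 20*w^2 - 6*w + 6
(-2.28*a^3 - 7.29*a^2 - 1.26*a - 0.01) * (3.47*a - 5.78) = -7.9116*a^4 - 12.1179*a^3 + 37.764*a^2 + 7.2481*a + 0.0578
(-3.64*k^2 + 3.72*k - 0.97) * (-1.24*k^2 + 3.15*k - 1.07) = 4.5136*k^4 - 16.0788*k^3 + 16.8156*k^2 - 7.0359*k + 1.0379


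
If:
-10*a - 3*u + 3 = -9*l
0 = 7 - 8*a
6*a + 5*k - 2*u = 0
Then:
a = 7/8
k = 2*u/5 - 21/20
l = u/3 + 23/36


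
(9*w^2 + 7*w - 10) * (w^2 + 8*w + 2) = 9*w^4 + 79*w^3 + 64*w^2 - 66*w - 20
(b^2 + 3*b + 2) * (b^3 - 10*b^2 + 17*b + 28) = b^5 - 7*b^4 - 11*b^3 + 59*b^2 + 118*b + 56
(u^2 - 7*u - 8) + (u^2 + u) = 2*u^2 - 6*u - 8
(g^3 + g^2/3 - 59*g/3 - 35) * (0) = 0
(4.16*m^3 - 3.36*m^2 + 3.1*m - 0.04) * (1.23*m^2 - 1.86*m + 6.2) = 5.1168*m^5 - 11.8704*m^4 + 35.8546*m^3 - 26.6472*m^2 + 19.2944*m - 0.248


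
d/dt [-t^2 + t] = 1 - 2*t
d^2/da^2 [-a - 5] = 0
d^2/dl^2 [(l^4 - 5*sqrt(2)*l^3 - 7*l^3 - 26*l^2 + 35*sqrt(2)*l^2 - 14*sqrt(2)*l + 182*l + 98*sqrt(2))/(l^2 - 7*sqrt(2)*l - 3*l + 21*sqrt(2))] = 2*(l^6 - 21*sqrt(2)*l^5 - 9*l^5 + 189*sqrt(2)*l^4 + 321*l^4 - 2717*l^3 - 1277*sqrt(2)*l^3 + 8946*l^2 + 7665*sqrt(2)*l^2 - 25578*sqrt(2)*l - 20874*l + 32928 + 48706*sqrt(2))/(l^6 - 21*sqrt(2)*l^5 - 9*l^5 + 189*sqrt(2)*l^4 + 321*l^4 - 2673*l^3 - 1253*sqrt(2)*l^3 + 7938*l^2 + 6741*sqrt(2)*l^2 - 18522*sqrt(2)*l - 7938*l + 18522*sqrt(2))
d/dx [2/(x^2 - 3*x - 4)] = 2*(3 - 2*x)/(-x^2 + 3*x + 4)^2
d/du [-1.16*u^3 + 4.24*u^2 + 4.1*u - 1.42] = -3.48*u^2 + 8.48*u + 4.1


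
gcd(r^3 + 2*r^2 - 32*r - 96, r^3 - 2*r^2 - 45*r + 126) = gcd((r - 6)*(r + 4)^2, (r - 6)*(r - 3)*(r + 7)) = r - 6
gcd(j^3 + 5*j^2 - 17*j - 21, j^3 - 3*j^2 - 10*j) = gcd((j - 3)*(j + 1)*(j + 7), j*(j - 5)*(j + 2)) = 1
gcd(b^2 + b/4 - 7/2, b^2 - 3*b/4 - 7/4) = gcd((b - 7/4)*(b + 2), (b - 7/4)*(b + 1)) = b - 7/4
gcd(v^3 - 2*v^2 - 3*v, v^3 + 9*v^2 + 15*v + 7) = v + 1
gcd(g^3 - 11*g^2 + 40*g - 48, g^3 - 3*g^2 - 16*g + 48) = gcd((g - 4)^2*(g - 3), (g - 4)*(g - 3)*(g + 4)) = g^2 - 7*g + 12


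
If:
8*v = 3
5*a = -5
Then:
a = -1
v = 3/8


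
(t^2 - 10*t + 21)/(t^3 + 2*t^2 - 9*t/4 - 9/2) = 4*(t^2 - 10*t + 21)/(4*t^3 + 8*t^2 - 9*t - 18)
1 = 1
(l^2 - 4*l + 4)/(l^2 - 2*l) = (l - 2)/l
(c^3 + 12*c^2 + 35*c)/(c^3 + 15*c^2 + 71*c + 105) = c/(c + 3)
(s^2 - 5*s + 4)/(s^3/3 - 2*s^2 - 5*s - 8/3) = 3*(-s^2 + 5*s - 4)/(-s^3 + 6*s^2 + 15*s + 8)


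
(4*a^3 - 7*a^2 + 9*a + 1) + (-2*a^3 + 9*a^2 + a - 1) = 2*a^3 + 2*a^2 + 10*a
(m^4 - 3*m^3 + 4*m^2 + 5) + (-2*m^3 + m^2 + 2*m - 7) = m^4 - 5*m^3 + 5*m^2 + 2*m - 2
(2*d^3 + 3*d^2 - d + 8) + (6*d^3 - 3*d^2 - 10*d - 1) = 8*d^3 - 11*d + 7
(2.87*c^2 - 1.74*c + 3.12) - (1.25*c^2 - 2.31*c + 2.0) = 1.62*c^2 + 0.57*c + 1.12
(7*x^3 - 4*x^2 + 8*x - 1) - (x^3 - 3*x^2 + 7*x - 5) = 6*x^3 - x^2 + x + 4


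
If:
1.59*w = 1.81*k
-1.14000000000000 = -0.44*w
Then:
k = 2.28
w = 2.59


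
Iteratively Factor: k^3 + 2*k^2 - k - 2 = (k - 1)*(k^2 + 3*k + 2) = (k - 1)*(k + 1)*(k + 2)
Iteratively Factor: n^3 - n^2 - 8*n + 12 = (n - 2)*(n^2 + n - 6) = (n - 2)*(n + 3)*(n - 2)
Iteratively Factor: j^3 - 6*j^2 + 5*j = (j - 5)*(j^2 - j) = j*(j - 5)*(j - 1)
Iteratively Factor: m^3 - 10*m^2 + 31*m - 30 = (m - 5)*(m^2 - 5*m + 6) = (m - 5)*(m - 2)*(m - 3)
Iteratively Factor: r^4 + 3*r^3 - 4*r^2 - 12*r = (r + 3)*(r^3 - 4*r) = (r + 2)*(r + 3)*(r^2 - 2*r) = (r - 2)*(r + 2)*(r + 3)*(r)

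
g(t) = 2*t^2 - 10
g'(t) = 4*t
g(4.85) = 37.04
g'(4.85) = 19.40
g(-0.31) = -9.81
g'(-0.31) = -1.24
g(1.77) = -3.73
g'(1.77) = 7.08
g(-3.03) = 8.36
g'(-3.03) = -12.12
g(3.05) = 8.60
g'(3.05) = 12.20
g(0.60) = -9.28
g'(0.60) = 2.40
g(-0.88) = -8.45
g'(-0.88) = -3.52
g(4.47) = 29.96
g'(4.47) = 17.88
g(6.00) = 62.00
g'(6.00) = 24.00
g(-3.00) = 8.00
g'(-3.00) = -12.00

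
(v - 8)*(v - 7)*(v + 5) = v^3 - 10*v^2 - 19*v + 280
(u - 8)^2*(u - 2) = u^3 - 18*u^2 + 96*u - 128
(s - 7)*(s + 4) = s^2 - 3*s - 28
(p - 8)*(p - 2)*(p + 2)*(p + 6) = p^4 - 2*p^3 - 52*p^2 + 8*p + 192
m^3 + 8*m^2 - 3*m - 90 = (m - 3)*(m + 5)*(m + 6)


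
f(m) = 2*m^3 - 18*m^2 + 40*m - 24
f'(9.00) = 202.00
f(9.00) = 336.00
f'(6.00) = 40.00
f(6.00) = 0.00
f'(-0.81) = 73.10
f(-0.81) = -69.27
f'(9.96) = 276.65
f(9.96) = 564.87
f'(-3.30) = 224.14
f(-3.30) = -423.89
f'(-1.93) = 131.83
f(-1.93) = -182.63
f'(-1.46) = 105.35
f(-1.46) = -126.99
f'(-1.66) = 116.29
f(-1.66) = -149.15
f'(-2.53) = 169.49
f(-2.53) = -272.80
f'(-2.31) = 155.18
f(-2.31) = -237.10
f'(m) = 6*m^2 - 36*m + 40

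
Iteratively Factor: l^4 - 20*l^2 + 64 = (l - 4)*(l^3 + 4*l^2 - 4*l - 16) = (l - 4)*(l + 2)*(l^2 + 2*l - 8) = (l - 4)*(l - 2)*(l + 2)*(l + 4)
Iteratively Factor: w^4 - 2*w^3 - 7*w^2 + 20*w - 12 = (w - 1)*(w^3 - w^2 - 8*w + 12) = (w - 2)*(w - 1)*(w^2 + w - 6) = (w - 2)*(w - 1)*(w + 3)*(w - 2)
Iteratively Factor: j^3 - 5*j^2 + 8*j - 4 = (j - 1)*(j^2 - 4*j + 4) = (j - 2)*(j - 1)*(j - 2)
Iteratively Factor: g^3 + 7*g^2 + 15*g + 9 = (g + 1)*(g^2 + 6*g + 9) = (g + 1)*(g + 3)*(g + 3)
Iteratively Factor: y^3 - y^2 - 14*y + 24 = (y - 2)*(y^2 + y - 12) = (y - 2)*(y + 4)*(y - 3)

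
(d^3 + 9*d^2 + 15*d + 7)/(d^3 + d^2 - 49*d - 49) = (d + 1)/(d - 7)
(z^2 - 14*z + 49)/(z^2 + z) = (z^2 - 14*z + 49)/(z*(z + 1))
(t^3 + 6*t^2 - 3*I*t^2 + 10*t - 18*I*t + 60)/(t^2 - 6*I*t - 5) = (t^2 + 2*t*(3 + I) + 12*I)/(t - I)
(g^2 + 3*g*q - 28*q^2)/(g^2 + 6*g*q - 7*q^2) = (-g + 4*q)/(-g + q)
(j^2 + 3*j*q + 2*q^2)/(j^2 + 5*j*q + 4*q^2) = (j + 2*q)/(j + 4*q)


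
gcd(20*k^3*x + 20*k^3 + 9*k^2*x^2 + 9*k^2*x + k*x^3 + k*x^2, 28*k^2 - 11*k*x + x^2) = 1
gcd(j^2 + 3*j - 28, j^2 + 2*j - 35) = j + 7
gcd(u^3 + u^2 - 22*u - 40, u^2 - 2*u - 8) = u + 2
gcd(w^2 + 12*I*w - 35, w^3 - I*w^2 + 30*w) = w + 5*I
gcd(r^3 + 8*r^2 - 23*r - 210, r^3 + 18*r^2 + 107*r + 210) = r^2 + 13*r + 42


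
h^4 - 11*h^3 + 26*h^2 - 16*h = h*(h - 8)*(h - 2)*(h - 1)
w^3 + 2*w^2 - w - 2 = (w - 1)*(w + 1)*(w + 2)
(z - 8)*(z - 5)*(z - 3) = z^3 - 16*z^2 + 79*z - 120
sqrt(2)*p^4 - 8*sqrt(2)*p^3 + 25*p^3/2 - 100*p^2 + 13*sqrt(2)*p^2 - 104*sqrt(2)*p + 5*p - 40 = (p - 8)*(p + sqrt(2))*(p + 5*sqrt(2))*(sqrt(2)*p + 1/2)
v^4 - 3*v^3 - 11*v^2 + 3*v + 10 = (v - 5)*(v - 1)*(v + 1)*(v + 2)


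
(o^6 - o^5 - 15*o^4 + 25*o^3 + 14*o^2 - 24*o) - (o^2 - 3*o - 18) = o^6 - o^5 - 15*o^4 + 25*o^3 + 13*o^2 - 21*o + 18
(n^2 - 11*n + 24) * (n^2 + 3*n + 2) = n^4 - 8*n^3 - 7*n^2 + 50*n + 48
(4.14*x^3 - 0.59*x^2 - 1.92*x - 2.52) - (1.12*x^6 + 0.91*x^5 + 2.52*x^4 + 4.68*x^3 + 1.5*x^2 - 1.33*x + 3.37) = -1.12*x^6 - 0.91*x^5 - 2.52*x^4 - 0.54*x^3 - 2.09*x^2 - 0.59*x - 5.89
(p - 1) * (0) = 0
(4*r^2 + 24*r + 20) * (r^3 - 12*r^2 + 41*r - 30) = 4*r^5 - 24*r^4 - 104*r^3 + 624*r^2 + 100*r - 600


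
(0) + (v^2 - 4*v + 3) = v^2 - 4*v + 3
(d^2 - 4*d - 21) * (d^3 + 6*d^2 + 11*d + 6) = d^5 + 2*d^4 - 34*d^3 - 164*d^2 - 255*d - 126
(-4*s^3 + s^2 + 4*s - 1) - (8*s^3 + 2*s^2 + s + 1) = -12*s^3 - s^2 + 3*s - 2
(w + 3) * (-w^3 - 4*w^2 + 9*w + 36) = -w^4 - 7*w^3 - 3*w^2 + 63*w + 108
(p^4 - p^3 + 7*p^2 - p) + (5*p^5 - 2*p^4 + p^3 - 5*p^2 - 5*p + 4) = 5*p^5 - p^4 + 2*p^2 - 6*p + 4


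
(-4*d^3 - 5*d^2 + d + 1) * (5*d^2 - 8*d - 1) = -20*d^5 + 7*d^4 + 49*d^3 + 2*d^2 - 9*d - 1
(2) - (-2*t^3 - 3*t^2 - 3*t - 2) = 2*t^3 + 3*t^2 + 3*t + 4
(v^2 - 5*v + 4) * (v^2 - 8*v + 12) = v^4 - 13*v^3 + 56*v^2 - 92*v + 48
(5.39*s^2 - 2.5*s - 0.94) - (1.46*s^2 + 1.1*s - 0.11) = 3.93*s^2 - 3.6*s - 0.83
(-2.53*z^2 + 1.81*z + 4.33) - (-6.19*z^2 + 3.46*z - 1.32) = 3.66*z^2 - 1.65*z + 5.65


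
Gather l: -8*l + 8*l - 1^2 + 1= 0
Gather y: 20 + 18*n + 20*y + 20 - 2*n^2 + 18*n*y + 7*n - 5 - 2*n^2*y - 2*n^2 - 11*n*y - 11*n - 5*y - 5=-4*n^2 + 14*n + y*(-2*n^2 + 7*n + 15) + 30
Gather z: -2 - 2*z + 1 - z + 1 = -3*z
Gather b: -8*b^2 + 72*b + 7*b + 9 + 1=-8*b^2 + 79*b + 10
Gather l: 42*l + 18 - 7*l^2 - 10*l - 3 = -7*l^2 + 32*l + 15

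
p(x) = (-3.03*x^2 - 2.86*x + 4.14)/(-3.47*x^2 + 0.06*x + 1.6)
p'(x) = (-6.06*x - 2.86)/(-3.47*x^2 + 0.06*x + 1.6) + (6.94*x - 0.06)*(-3.03*x^2 - 2.86*x + 4.14)/(-3.47*x^2 + 0.06*x + 1.6)^2 = (-10.106*x^2 + 19.0356*x - 4.8244)/(12.0409*x^4 - 0.4164*x^3 - 11.1004*x^2 + 0.192*x + 2.56)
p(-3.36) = 0.54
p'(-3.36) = -0.13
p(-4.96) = 0.67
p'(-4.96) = -0.05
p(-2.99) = 0.49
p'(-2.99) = -0.17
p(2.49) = 1.10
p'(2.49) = -0.05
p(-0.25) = 3.41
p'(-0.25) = -5.46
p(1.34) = 1.13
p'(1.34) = 0.12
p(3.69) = 1.05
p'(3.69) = -0.03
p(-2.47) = 0.37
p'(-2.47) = -0.29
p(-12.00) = 0.80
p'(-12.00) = -0.01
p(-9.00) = 0.77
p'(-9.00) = -0.01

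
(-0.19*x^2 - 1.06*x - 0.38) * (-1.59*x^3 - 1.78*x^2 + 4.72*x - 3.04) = 0.3021*x^5 + 2.0236*x^4 + 1.5942*x^3 - 3.7492*x^2 + 1.4288*x + 1.1552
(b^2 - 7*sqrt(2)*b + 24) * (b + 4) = b^3 - 7*sqrt(2)*b^2 + 4*b^2 - 28*sqrt(2)*b + 24*b + 96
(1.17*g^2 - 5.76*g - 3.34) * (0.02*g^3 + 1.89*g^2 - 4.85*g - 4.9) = 0.0234*g^5 + 2.0961*g^4 - 16.6277*g^3 + 15.8904*g^2 + 44.423*g + 16.366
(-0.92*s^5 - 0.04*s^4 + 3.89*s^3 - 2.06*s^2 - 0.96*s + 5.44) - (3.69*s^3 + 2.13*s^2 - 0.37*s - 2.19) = -0.92*s^5 - 0.04*s^4 + 0.2*s^3 - 4.19*s^2 - 0.59*s + 7.63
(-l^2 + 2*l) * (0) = 0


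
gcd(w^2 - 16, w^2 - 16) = w^2 - 16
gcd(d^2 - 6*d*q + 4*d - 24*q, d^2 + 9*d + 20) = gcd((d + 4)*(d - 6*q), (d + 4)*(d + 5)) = d + 4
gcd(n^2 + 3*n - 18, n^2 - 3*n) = n - 3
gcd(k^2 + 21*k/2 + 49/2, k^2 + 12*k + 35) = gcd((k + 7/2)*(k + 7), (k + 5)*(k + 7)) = k + 7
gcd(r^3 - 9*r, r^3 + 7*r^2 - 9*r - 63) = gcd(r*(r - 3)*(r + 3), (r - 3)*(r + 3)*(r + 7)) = r^2 - 9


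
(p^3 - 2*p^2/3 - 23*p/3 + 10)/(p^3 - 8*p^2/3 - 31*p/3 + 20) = (p - 2)/(p - 4)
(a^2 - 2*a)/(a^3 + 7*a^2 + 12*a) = (a - 2)/(a^2 + 7*a + 12)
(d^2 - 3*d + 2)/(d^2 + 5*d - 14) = (d - 1)/(d + 7)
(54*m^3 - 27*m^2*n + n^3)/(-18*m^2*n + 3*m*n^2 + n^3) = (-3*m + n)/n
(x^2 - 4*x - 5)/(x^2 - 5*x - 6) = (x - 5)/(x - 6)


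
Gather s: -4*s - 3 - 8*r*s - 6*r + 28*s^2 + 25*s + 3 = -6*r + 28*s^2 + s*(21 - 8*r)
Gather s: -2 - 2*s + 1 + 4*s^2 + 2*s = 4*s^2 - 1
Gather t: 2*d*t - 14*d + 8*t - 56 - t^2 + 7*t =-14*d - t^2 + t*(2*d + 15) - 56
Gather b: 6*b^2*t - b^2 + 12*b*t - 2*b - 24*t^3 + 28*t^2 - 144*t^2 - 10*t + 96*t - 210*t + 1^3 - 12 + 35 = b^2*(6*t - 1) + b*(12*t - 2) - 24*t^3 - 116*t^2 - 124*t + 24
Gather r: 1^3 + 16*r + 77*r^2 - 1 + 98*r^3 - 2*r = 98*r^3 + 77*r^2 + 14*r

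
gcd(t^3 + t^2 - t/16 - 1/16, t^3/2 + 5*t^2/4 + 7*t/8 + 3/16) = 1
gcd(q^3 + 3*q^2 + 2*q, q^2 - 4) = q + 2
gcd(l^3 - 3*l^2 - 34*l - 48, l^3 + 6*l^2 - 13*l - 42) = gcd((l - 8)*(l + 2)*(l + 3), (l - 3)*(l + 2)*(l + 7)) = l + 2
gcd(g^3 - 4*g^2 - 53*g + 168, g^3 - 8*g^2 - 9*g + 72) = g^2 - 11*g + 24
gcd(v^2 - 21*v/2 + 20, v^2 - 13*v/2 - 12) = v - 8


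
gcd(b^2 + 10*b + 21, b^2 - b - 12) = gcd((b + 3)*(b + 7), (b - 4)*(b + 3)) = b + 3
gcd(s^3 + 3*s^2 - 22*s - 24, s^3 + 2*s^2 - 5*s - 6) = s + 1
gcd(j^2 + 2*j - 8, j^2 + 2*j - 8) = j^2 + 2*j - 8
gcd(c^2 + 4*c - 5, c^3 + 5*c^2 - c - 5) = c^2 + 4*c - 5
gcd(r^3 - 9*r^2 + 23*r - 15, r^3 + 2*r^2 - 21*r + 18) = r^2 - 4*r + 3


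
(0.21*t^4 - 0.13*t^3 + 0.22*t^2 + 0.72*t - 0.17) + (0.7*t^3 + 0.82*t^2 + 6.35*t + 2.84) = 0.21*t^4 + 0.57*t^3 + 1.04*t^2 + 7.07*t + 2.67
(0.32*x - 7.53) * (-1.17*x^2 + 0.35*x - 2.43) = -0.3744*x^3 + 8.9221*x^2 - 3.4131*x + 18.2979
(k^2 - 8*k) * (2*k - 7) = 2*k^3 - 23*k^2 + 56*k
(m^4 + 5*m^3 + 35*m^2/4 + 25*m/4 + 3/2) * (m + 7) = m^5 + 12*m^4 + 175*m^3/4 + 135*m^2/2 + 181*m/4 + 21/2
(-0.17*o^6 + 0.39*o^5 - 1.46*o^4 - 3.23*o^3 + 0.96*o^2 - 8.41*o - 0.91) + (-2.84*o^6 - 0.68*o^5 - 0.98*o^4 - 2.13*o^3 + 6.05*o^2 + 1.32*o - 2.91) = -3.01*o^6 - 0.29*o^5 - 2.44*o^4 - 5.36*o^3 + 7.01*o^2 - 7.09*o - 3.82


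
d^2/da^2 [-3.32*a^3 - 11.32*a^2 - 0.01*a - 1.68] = -19.92*a - 22.64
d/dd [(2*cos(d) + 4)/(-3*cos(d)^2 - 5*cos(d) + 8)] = 6*(sin(d)^2 - 4*cos(d) - 7)*sin(d)/(3*cos(d)^2 + 5*cos(d) - 8)^2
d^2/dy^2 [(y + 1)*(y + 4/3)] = 2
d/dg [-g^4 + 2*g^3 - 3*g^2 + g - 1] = -4*g^3 + 6*g^2 - 6*g + 1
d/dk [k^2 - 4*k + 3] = 2*k - 4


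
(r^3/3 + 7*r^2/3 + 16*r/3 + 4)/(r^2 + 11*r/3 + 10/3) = (r^2 + 5*r + 6)/(3*r + 5)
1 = 1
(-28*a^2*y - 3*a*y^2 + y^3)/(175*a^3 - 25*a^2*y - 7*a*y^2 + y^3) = y*(4*a + y)/(-25*a^2 + y^2)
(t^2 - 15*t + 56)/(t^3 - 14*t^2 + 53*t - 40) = (t - 7)/(t^2 - 6*t + 5)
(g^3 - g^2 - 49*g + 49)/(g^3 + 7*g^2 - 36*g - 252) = (g^2 - 8*g + 7)/(g^2 - 36)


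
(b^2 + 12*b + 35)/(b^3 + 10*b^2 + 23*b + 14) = (b + 5)/(b^2 + 3*b + 2)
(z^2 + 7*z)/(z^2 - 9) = z*(z + 7)/(z^2 - 9)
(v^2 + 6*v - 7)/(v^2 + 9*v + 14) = (v - 1)/(v + 2)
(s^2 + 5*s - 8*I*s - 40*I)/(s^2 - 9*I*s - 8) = (s + 5)/(s - I)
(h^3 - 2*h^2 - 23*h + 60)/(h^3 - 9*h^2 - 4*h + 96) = (h^2 + 2*h - 15)/(h^2 - 5*h - 24)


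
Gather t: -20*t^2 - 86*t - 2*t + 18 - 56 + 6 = -20*t^2 - 88*t - 32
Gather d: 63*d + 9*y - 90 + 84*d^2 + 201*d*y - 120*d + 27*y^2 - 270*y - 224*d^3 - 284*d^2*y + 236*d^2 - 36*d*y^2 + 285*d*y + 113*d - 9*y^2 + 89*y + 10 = -224*d^3 + d^2*(320 - 284*y) + d*(-36*y^2 + 486*y + 56) + 18*y^2 - 172*y - 80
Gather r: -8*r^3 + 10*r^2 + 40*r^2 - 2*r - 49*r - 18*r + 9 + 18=-8*r^3 + 50*r^2 - 69*r + 27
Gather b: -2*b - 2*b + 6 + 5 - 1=10 - 4*b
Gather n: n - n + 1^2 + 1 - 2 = 0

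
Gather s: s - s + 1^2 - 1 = 0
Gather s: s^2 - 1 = s^2 - 1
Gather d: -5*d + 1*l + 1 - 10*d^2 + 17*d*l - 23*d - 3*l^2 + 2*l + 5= -10*d^2 + d*(17*l - 28) - 3*l^2 + 3*l + 6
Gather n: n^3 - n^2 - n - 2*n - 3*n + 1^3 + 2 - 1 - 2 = n^3 - n^2 - 6*n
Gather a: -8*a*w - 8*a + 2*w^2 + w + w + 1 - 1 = a*(-8*w - 8) + 2*w^2 + 2*w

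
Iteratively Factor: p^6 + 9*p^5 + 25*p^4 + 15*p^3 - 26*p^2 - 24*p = (p + 4)*(p^5 + 5*p^4 + 5*p^3 - 5*p^2 - 6*p) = (p + 3)*(p + 4)*(p^4 + 2*p^3 - p^2 - 2*p) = (p + 2)*(p + 3)*(p + 4)*(p^3 - p) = (p - 1)*(p + 2)*(p + 3)*(p + 4)*(p^2 + p) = (p - 1)*(p + 1)*(p + 2)*(p + 3)*(p + 4)*(p)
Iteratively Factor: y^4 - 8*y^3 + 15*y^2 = (y)*(y^3 - 8*y^2 + 15*y) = y*(y - 3)*(y^2 - 5*y) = y*(y - 5)*(y - 3)*(y)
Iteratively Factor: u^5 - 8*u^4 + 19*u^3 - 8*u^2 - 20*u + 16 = (u + 1)*(u^4 - 9*u^3 + 28*u^2 - 36*u + 16) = (u - 2)*(u + 1)*(u^3 - 7*u^2 + 14*u - 8) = (u - 4)*(u - 2)*(u + 1)*(u^2 - 3*u + 2) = (u - 4)*(u - 2)^2*(u + 1)*(u - 1)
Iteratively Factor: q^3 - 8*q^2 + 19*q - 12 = (q - 1)*(q^2 - 7*q + 12) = (q - 3)*(q - 1)*(q - 4)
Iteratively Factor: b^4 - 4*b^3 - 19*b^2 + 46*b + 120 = (b + 2)*(b^3 - 6*b^2 - 7*b + 60) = (b - 5)*(b + 2)*(b^2 - b - 12) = (b - 5)*(b + 2)*(b + 3)*(b - 4)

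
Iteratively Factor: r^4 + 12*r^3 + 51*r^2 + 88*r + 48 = (r + 4)*(r^3 + 8*r^2 + 19*r + 12) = (r + 4)^2*(r^2 + 4*r + 3) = (r + 3)*(r + 4)^2*(r + 1)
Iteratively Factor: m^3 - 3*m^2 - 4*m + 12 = (m - 3)*(m^2 - 4) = (m - 3)*(m - 2)*(m + 2)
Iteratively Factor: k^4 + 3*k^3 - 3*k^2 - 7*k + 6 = (k + 3)*(k^3 - 3*k + 2) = (k + 2)*(k + 3)*(k^2 - 2*k + 1) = (k - 1)*(k + 2)*(k + 3)*(k - 1)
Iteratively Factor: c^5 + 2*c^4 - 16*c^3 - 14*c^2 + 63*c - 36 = (c - 1)*(c^4 + 3*c^3 - 13*c^2 - 27*c + 36) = (c - 1)*(c + 3)*(c^3 - 13*c + 12) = (c - 3)*(c - 1)*(c + 3)*(c^2 + 3*c - 4) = (c - 3)*(c - 1)^2*(c + 3)*(c + 4)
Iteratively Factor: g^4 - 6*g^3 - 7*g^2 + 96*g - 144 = (g - 4)*(g^3 - 2*g^2 - 15*g + 36) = (g - 4)*(g + 4)*(g^2 - 6*g + 9) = (g - 4)*(g - 3)*(g + 4)*(g - 3)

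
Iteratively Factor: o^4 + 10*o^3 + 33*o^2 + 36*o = (o + 3)*(o^3 + 7*o^2 + 12*o) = (o + 3)^2*(o^2 + 4*o) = o*(o + 3)^2*(o + 4)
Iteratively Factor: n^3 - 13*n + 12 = (n - 3)*(n^2 + 3*n - 4) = (n - 3)*(n + 4)*(n - 1)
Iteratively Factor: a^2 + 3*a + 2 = (a + 1)*(a + 2)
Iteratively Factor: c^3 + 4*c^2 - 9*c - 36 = (c - 3)*(c^2 + 7*c + 12) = (c - 3)*(c + 4)*(c + 3)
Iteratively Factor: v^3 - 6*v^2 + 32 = (v - 4)*(v^2 - 2*v - 8) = (v - 4)^2*(v + 2)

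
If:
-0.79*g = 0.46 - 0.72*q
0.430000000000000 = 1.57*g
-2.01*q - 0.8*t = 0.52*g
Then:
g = 0.27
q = 0.94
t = -2.54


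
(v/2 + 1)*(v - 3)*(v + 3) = v^3/2 + v^2 - 9*v/2 - 9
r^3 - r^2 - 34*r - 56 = (r - 7)*(r + 2)*(r + 4)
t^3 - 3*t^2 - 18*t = t*(t - 6)*(t + 3)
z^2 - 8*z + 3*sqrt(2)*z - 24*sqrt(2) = (z - 8)*(z + 3*sqrt(2))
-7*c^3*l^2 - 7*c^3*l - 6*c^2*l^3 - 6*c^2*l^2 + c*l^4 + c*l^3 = l*(-7*c + l)*(c + l)*(c*l + c)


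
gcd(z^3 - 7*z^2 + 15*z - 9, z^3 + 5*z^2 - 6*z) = z - 1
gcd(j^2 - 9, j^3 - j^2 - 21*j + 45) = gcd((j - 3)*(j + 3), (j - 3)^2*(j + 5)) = j - 3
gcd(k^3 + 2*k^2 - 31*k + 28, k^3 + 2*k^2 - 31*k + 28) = k^3 + 2*k^2 - 31*k + 28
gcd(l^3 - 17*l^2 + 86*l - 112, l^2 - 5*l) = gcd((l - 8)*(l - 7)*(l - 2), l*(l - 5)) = 1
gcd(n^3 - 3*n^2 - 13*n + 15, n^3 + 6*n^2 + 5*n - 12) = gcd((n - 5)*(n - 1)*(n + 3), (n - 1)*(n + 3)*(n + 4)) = n^2 + 2*n - 3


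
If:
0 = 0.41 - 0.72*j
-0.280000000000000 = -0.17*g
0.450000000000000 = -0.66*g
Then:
No Solution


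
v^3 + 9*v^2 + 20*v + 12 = (v + 1)*(v + 2)*(v + 6)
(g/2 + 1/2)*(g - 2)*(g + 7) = g^3/2 + 3*g^2 - 9*g/2 - 7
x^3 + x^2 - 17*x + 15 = (x - 3)*(x - 1)*(x + 5)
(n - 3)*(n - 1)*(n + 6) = n^3 + 2*n^2 - 21*n + 18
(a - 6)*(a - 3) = a^2 - 9*a + 18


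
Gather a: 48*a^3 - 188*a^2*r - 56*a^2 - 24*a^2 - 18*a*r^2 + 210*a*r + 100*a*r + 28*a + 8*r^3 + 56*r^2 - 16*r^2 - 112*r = 48*a^3 + a^2*(-188*r - 80) + a*(-18*r^2 + 310*r + 28) + 8*r^3 + 40*r^2 - 112*r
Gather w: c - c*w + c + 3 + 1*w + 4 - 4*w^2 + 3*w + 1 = 2*c - 4*w^2 + w*(4 - c) + 8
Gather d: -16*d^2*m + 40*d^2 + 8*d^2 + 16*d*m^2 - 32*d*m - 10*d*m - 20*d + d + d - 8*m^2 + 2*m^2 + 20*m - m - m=d^2*(48 - 16*m) + d*(16*m^2 - 42*m - 18) - 6*m^2 + 18*m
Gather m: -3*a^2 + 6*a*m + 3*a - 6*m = -3*a^2 + 3*a + m*(6*a - 6)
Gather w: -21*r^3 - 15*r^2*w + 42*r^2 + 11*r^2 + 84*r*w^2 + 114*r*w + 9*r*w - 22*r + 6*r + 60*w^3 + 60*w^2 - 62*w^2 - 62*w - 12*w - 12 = -21*r^3 + 53*r^2 - 16*r + 60*w^3 + w^2*(84*r - 2) + w*(-15*r^2 + 123*r - 74) - 12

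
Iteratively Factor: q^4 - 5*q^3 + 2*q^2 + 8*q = (q - 4)*(q^3 - q^2 - 2*q) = (q - 4)*(q + 1)*(q^2 - 2*q) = q*(q - 4)*(q + 1)*(q - 2)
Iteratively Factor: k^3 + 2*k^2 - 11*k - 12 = (k + 4)*(k^2 - 2*k - 3) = (k + 1)*(k + 4)*(k - 3)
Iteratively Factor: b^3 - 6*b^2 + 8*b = (b - 4)*(b^2 - 2*b) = b*(b - 4)*(b - 2)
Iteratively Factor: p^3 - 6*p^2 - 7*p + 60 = (p - 4)*(p^2 - 2*p - 15) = (p - 4)*(p + 3)*(p - 5)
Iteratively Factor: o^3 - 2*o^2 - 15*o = (o + 3)*(o^2 - 5*o) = o*(o + 3)*(o - 5)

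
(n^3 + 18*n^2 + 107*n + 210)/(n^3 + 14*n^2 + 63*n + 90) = (n + 7)/(n + 3)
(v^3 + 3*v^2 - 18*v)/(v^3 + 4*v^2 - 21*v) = (v + 6)/(v + 7)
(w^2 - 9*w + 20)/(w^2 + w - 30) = (w - 4)/(w + 6)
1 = 1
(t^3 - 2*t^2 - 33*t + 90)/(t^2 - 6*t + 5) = (t^2 + 3*t - 18)/(t - 1)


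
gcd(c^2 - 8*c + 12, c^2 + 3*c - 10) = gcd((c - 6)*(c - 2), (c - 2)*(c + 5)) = c - 2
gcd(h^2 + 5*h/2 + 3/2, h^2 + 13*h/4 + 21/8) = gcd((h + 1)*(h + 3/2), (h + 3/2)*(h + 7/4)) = h + 3/2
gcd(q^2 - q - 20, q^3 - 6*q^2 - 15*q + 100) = q^2 - q - 20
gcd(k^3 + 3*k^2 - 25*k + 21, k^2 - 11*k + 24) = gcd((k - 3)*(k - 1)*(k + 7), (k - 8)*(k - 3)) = k - 3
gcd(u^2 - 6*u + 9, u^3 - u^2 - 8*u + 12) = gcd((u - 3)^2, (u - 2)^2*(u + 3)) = 1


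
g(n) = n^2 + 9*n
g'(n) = 2*n + 9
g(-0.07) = -0.63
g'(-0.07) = 8.86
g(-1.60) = -11.84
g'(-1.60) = 5.80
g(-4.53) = -20.25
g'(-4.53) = -0.06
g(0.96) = 9.56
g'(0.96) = 10.92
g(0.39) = 3.66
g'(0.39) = 9.78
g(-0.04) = -0.36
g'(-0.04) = 8.92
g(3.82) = 48.97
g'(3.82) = 16.64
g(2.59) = 30.02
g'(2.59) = 14.18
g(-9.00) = 0.00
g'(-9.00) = -9.00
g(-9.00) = 0.00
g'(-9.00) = -9.00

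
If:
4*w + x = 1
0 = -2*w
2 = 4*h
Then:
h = 1/2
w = 0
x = 1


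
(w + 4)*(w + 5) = w^2 + 9*w + 20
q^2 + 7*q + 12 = (q + 3)*(q + 4)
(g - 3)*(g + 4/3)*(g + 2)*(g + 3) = g^4 + 10*g^3/3 - 19*g^2/3 - 30*g - 24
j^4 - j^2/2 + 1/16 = (j - 1/2)^2*(j + 1/2)^2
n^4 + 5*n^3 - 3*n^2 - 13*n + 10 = (n - 1)^2*(n + 2)*(n + 5)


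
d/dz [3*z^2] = 6*z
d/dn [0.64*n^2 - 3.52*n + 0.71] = 1.28*n - 3.52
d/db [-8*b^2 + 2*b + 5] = 2 - 16*b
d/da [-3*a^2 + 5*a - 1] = 5 - 6*a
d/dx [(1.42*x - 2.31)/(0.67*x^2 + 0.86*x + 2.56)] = (-0.9514*x^2 + 3.0954*x + 5.6218)/(0.4489*x^4 + 1.1524*x^3 + 4.17*x^2 + 4.4032*x + 6.5536)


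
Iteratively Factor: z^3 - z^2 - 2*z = (z + 1)*(z^2 - 2*z) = z*(z + 1)*(z - 2)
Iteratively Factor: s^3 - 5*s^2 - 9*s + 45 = (s - 5)*(s^2 - 9) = (s - 5)*(s - 3)*(s + 3)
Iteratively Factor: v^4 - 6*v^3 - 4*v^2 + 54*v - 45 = (v - 5)*(v^3 - v^2 - 9*v + 9) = (v - 5)*(v - 1)*(v^2 - 9) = (v - 5)*(v - 1)*(v + 3)*(v - 3)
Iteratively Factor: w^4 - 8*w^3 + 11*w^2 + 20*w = (w + 1)*(w^3 - 9*w^2 + 20*w) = (w - 4)*(w + 1)*(w^2 - 5*w) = (w - 5)*(w - 4)*(w + 1)*(w)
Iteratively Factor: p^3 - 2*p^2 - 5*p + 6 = (p - 1)*(p^2 - p - 6) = (p - 1)*(p + 2)*(p - 3)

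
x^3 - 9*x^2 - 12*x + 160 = (x - 8)*(x - 5)*(x + 4)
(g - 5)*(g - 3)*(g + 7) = g^3 - g^2 - 41*g + 105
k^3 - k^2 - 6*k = k*(k - 3)*(k + 2)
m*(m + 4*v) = m^2 + 4*m*v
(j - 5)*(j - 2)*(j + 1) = j^3 - 6*j^2 + 3*j + 10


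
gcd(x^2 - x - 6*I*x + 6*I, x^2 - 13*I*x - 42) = x - 6*I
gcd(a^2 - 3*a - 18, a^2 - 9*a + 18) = a - 6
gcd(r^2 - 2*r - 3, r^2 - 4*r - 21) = 1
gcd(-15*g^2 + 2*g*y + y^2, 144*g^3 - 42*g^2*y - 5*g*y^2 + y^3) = -3*g + y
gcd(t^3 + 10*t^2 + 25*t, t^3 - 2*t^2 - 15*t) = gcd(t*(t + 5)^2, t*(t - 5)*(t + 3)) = t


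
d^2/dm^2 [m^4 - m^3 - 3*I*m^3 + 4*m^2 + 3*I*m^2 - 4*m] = 12*m^2 + m*(-6 - 18*I) + 8 + 6*I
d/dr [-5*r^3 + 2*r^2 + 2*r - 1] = -15*r^2 + 4*r + 2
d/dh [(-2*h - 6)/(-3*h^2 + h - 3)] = 2*(3*h^2 - h - (h + 3)*(6*h - 1) + 3)/(3*h^2 - h + 3)^2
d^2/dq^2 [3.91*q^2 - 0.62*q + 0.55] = 7.82000000000000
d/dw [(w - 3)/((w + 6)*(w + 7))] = (-w^2 + 6*w + 81)/(w^4 + 26*w^3 + 253*w^2 + 1092*w + 1764)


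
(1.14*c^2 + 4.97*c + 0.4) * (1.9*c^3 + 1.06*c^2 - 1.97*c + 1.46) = 2.166*c^5 + 10.6514*c^4 + 3.7824*c^3 - 7.7025*c^2 + 6.4682*c + 0.584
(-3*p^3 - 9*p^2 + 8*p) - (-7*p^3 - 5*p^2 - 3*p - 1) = 4*p^3 - 4*p^2 + 11*p + 1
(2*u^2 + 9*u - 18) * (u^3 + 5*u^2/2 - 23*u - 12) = 2*u^5 + 14*u^4 - 83*u^3/2 - 276*u^2 + 306*u + 216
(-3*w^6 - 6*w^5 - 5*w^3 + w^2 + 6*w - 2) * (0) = 0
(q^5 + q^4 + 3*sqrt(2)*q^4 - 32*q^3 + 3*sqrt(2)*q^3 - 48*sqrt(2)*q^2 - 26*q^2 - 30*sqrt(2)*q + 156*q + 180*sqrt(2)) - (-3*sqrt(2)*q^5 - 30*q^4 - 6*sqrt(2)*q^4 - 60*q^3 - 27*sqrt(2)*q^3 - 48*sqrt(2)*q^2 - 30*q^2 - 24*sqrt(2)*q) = q^5 + 3*sqrt(2)*q^5 + 9*sqrt(2)*q^4 + 31*q^4 + 28*q^3 + 30*sqrt(2)*q^3 + 4*q^2 - 6*sqrt(2)*q + 156*q + 180*sqrt(2)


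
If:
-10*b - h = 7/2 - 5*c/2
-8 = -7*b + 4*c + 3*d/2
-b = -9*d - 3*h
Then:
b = -3*h/25 - 408/275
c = -2*h/25 - 1247/275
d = -26*h/75 - 136/825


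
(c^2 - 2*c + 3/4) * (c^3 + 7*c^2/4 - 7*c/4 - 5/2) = c^5 - c^4/4 - 9*c^3/2 + 37*c^2/16 + 59*c/16 - 15/8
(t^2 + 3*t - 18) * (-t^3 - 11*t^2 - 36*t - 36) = -t^5 - 14*t^4 - 51*t^3 + 54*t^2 + 540*t + 648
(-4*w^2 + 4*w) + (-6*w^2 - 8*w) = -10*w^2 - 4*w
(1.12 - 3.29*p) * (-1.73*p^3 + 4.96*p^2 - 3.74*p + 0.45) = 5.6917*p^4 - 18.256*p^3 + 17.8598*p^2 - 5.6693*p + 0.504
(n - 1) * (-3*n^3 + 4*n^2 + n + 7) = -3*n^4 + 7*n^3 - 3*n^2 + 6*n - 7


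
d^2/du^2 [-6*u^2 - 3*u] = -12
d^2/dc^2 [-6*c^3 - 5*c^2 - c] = -36*c - 10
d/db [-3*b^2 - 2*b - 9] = -6*b - 2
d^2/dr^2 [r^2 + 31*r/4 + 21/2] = 2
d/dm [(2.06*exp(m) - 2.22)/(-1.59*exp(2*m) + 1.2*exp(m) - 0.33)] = (3.2754*exp(2*m) - 7.0596*exp(m) + 1.9842)*exp(m)/(2.5281*exp(4*m) - 3.816*exp(3*m) + 2.4894*exp(2*m) - 0.792*exp(m) + 0.1089)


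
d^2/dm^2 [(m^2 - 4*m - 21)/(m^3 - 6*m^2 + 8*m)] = 2*(m^6 - 12*m^5 - 78*m^4 + 944*m^3 - 2772*m^2 + 3024*m - 1344)/(m^3*(m^6 - 18*m^5 + 132*m^4 - 504*m^3 + 1056*m^2 - 1152*m + 512))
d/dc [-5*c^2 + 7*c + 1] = 7 - 10*c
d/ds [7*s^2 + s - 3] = 14*s + 1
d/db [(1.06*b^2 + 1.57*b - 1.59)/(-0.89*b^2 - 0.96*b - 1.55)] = (0.3797*b^2 - 6.1162*b - 3.9599)/(0.7921*b^4 + 1.7088*b^3 + 3.6806*b^2 + 2.976*b + 2.4025)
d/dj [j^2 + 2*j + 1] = 2*j + 2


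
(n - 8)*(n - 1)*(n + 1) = n^3 - 8*n^2 - n + 8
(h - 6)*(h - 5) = h^2 - 11*h + 30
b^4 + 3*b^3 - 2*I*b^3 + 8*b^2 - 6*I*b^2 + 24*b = b*(b + 3)*(b - 4*I)*(b + 2*I)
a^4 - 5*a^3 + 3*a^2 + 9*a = a*(a - 3)^2*(a + 1)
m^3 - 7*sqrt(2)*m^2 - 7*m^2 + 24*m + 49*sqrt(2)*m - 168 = (m - 7)*(m - 4*sqrt(2))*(m - 3*sqrt(2))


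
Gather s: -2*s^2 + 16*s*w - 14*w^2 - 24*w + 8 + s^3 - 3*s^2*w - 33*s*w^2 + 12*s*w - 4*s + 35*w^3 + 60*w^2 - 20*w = s^3 + s^2*(-3*w - 2) + s*(-33*w^2 + 28*w - 4) + 35*w^3 + 46*w^2 - 44*w + 8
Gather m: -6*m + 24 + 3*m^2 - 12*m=3*m^2 - 18*m + 24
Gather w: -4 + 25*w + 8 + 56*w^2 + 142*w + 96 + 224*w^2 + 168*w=280*w^2 + 335*w + 100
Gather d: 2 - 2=0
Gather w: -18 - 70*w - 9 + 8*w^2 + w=8*w^2 - 69*w - 27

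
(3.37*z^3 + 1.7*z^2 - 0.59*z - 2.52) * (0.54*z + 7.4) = 1.8198*z^4 + 25.856*z^3 + 12.2614*z^2 - 5.7268*z - 18.648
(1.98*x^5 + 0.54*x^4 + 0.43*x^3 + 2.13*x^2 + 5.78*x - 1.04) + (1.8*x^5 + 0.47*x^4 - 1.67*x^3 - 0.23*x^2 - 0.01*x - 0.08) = 3.78*x^5 + 1.01*x^4 - 1.24*x^3 + 1.9*x^2 + 5.77*x - 1.12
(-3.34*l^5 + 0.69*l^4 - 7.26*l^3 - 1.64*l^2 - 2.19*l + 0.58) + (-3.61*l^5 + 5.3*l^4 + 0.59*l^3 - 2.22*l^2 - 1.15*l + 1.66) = -6.95*l^5 + 5.99*l^4 - 6.67*l^3 - 3.86*l^2 - 3.34*l + 2.24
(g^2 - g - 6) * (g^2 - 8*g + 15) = g^4 - 9*g^3 + 17*g^2 + 33*g - 90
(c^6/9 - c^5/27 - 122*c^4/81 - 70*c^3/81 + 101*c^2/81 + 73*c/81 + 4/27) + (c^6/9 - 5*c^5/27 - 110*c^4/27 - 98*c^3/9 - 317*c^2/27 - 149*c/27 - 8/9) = 2*c^6/9 - 2*c^5/9 - 452*c^4/81 - 952*c^3/81 - 850*c^2/81 - 374*c/81 - 20/27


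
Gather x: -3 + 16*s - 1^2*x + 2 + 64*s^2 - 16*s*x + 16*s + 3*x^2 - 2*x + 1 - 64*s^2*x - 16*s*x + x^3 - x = 64*s^2 + 32*s + x^3 + 3*x^2 + x*(-64*s^2 - 32*s - 4)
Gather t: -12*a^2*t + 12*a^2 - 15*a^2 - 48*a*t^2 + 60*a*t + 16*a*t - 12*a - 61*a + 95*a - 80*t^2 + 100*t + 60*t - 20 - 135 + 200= -3*a^2 + 22*a + t^2*(-48*a - 80) + t*(-12*a^2 + 76*a + 160) + 45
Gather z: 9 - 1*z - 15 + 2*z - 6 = z - 12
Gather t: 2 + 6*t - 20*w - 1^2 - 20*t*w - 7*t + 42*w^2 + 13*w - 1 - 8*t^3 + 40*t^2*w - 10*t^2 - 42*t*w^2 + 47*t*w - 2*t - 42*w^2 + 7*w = -8*t^3 + t^2*(40*w - 10) + t*(-42*w^2 + 27*w - 3)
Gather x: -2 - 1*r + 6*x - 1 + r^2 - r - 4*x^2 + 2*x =r^2 - 2*r - 4*x^2 + 8*x - 3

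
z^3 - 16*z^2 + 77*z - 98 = (z - 7)^2*(z - 2)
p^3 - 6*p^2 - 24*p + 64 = (p - 8)*(p - 2)*(p + 4)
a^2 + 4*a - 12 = (a - 2)*(a + 6)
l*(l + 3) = l^2 + 3*l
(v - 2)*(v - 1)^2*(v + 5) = v^4 + v^3 - 15*v^2 + 23*v - 10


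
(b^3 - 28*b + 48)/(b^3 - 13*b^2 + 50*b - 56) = (b + 6)/(b - 7)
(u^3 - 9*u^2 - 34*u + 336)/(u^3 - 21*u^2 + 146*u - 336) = (u + 6)/(u - 6)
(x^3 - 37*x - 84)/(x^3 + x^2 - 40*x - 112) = (x + 3)/(x + 4)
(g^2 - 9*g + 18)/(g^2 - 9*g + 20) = (g^2 - 9*g + 18)/(g^2 - 9*g + 20)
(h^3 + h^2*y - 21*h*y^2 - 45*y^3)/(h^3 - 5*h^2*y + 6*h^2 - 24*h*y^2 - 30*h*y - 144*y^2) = (-h^2 + 2*h*y + 15*y^2)/(-h^2 + 8*h*y - 6*h + 48*y)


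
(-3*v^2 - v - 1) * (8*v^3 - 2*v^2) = -24*v^5 - 2*v^4 - 6*v^3 + 2*v^2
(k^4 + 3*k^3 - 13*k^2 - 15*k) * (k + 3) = k^5 + 6*k^4 - 4*k^3 - 54*k^2 - 45*k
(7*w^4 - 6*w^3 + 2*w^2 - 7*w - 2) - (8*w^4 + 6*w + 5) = -w^4 - 6*w^3 + 2*w^2 - 13*w - 7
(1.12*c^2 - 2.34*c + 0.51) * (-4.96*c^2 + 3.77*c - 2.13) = -5.5552*c^4 + 15.8288*c^3 - 13.737*c^2 + 6.9069*c - 1.0863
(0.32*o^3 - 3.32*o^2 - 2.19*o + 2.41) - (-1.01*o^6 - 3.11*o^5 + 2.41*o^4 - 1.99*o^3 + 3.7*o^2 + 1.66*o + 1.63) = 1.01*o^6 + 3.11*o^5 - 2.41*o^4 + 2.31*o^3 - 7.02*o^2 - 3.85*o + 0.78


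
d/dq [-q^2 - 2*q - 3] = -2*q - 2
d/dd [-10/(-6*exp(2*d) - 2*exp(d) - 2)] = (-30*exp(d) - 5)*exp(d)/(3*exp(2*d) + exp(d) + 1)^2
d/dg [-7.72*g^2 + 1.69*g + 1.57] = 1.69 - 15.44*g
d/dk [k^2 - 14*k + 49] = 2*k - 14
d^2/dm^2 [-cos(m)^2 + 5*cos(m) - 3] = -5*cos(m) + 2*cos(2*m)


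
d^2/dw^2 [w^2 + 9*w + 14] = 2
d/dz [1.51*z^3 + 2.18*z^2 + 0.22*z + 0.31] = 4.53*z^2 + 4.36*z + 0.22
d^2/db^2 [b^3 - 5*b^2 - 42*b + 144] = 6*b - 10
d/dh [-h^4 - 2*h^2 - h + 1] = -4*h^3 - 4*h - 1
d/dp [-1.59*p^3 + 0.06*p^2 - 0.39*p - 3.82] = -4.77*p^2 + 0.12*p - 0.39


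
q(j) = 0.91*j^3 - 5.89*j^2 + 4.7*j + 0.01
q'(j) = 2.73*j^2 - 11.78*j + 4.7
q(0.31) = 0.93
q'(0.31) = 1.31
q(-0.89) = -9.48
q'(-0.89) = 17.35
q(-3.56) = -132.43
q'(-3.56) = 81.24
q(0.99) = -0.23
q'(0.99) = -4.29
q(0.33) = 0.95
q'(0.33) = 1.11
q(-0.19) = -1.10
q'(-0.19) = 7.04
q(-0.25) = -1.55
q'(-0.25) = 7.82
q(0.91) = 0.10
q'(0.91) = -3.76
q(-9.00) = -1182.77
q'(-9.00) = 331.85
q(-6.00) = -436.79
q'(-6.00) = 173.66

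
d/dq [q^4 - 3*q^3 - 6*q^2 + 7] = q*(4*q^2 - 9*q - 12)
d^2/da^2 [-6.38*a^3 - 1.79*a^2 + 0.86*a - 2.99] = -38.28*a - 3.58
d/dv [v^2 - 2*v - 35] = 2*v - 2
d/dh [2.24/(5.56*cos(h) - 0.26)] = 12.4544*sin(h)/(5.56*cos(h) - 0.26)^2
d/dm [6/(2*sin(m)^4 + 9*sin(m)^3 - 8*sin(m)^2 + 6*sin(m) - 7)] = 6*(-8*sin(m)^3 - 27*sin(m)^2 + 16*sin(m) - 6)*cos(m)/(2*sin(m)^4 + 9*sin(m)^3 - 8*sin(m)^2 + 6*sin(m) - 7)^2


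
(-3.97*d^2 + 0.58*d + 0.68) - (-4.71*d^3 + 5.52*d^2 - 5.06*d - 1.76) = 4.71*d^3 - 9.49*d^2 + 5.64*d + 2.44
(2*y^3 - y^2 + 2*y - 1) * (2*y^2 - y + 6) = 4*y^5 - 4*y^4 + 17*y^3 - 10*y^2 + 13*y - 6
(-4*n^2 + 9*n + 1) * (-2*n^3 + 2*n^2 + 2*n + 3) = 8*n^5 - 26*n^4 + 8*n^3 + 8*n^2 + 29*n + 3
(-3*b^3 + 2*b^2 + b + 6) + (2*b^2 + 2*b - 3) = -3*b^3 + 4*b^2 + 3*b + 3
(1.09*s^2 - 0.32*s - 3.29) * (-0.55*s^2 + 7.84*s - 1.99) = -0.5995*s^4 + 8.7216*s^3 - 2.8684*s^2 - 25.1568*s + 6.5471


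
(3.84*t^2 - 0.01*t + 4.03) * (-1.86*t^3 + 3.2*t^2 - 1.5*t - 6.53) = -7.1424*t^5 + 12.3066*t^4 - 13.2878*t^3 - 12.1642*t^2 - 5.9797*t - 26.3159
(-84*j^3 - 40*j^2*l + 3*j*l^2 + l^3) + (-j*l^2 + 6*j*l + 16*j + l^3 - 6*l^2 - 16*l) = -84*j^3 - 40*j^2*l + 2*j*l^2 + 6*j*l + 16*j + 2*l^3 - 6*l^2 - 16*l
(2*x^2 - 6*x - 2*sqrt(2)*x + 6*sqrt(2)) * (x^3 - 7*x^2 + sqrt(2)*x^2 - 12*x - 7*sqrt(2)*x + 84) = 2*x^5 - 20*x^4 + 14*x^3 + 24*sqrt(2)*x^2 + 280*x^2 - 588*x - 240*sqrt(2)*x + 504*sqrt(2)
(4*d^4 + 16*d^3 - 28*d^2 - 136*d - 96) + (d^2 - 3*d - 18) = 4*d^4 + 16*d^3 - 27*d^2 - 139*d - 114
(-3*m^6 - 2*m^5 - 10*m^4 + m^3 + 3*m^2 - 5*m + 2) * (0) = 0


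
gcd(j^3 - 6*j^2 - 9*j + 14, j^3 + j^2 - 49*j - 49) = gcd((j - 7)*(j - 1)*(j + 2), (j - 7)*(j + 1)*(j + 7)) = j - 7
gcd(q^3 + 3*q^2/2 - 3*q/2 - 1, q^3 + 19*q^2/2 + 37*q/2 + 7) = q^2 + 5*q/2 + 1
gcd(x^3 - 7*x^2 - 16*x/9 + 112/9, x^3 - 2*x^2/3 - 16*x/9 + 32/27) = x^2 - 16/9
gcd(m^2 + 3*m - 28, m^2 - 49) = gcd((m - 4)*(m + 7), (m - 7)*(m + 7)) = m + 7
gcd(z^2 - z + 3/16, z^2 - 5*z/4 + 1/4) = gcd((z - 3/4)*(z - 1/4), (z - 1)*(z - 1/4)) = z - 1/4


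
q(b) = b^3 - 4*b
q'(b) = 3*b^2 - 4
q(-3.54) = -30.20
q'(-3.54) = 33.59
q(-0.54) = 2.00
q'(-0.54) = -3.13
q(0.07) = -0.28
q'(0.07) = -3.99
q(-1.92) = 0.60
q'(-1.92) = 7.06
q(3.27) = 21.89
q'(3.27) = 28.08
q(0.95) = -2.94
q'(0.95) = -1.29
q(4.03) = 49.33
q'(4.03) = 44.72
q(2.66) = 8.18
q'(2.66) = 17.23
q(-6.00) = -192.00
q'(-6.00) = 104.00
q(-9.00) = -693.00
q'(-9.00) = 239.00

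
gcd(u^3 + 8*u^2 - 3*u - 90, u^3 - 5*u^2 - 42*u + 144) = u^2 + 3*u - 18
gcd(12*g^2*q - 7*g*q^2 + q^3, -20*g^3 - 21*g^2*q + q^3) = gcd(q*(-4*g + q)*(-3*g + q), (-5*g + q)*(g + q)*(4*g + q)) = 1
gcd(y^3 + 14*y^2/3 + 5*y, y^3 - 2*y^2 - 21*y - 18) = y + 3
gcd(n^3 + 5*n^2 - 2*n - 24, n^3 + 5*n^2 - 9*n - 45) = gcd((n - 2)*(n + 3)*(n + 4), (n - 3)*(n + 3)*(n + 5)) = n + 3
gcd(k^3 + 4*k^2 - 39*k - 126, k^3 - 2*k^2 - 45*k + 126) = k^2 + k - 42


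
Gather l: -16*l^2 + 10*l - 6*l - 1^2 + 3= -16*l^2 + 4*l + 2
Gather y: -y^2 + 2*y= -y^2 + 2*y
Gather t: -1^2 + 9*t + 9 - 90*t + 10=18 - 81*t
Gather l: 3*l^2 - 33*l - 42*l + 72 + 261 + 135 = 3*l^2 - 75*l + 468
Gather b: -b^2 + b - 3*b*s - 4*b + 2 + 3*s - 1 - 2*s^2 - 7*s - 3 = -b^2 + b*(-3*s - 3) - 2*s^2 - 4*s - 2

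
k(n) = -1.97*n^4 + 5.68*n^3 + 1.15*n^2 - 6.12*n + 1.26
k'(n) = -7.88*n^3 + 17.04*n^2 + 2.3*n - 6.12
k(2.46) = 5.58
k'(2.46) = -14.65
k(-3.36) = -431.74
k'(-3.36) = 477.44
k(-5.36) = -2433.58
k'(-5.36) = 1684.55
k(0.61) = -1.03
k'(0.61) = -0.17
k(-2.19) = -84.80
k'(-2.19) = 153.34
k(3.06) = -16.68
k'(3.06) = -65.31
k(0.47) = -0.87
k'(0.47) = -2.09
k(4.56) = -315.94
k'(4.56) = -388.48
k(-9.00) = -16916.40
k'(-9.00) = 7097.94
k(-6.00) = -3700.62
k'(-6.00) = 2295.60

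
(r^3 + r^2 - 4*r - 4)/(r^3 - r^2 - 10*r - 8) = (r - 2)/(r - 4)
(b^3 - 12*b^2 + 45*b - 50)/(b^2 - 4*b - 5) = (b^2 - 7*b + 10)/(b + 1)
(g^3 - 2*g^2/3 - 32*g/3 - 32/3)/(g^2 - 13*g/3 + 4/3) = (3*g^2 + 10*g + 8)/(3*g - 1)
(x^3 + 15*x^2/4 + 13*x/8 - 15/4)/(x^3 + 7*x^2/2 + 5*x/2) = (4*x^2 + 5*x - 6)/(4*x*(x + 1))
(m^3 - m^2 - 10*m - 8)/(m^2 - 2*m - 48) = (-m^3 + m^2 + 10*m + 8)/(-m^2 + 2*m + 48)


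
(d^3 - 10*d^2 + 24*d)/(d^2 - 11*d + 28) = d*(d - 6)/(d - 7)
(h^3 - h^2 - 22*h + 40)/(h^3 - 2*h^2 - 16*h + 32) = (h + 5)/(h + 4)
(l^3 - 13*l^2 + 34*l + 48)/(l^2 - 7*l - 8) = l - 6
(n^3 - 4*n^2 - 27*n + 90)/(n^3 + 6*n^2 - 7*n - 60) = (n - 6)/(n + 4)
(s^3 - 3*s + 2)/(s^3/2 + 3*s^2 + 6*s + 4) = 2*(s^2 - 2*s + 1)/(s^2 + 4*s + 4)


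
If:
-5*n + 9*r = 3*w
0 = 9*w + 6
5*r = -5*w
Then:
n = 8/5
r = 2/3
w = -2/3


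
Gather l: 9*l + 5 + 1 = 9*l + 6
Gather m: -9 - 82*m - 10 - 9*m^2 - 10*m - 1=-9*m^2 - 92*m - 20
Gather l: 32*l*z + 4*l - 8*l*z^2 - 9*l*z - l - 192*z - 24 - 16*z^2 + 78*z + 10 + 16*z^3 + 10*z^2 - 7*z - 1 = l*(-8*z^2 + 23*z + 3) + 16*z^3 - 6*z^2 - 121*z - 15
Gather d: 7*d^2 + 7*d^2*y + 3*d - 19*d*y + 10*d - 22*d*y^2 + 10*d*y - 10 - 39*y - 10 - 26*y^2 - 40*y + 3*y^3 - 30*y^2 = d^2*(7*y + 7) + d*(-22*y^2 - 9*y + 13) + 3*y^3 - 56*y^2 - 79*y - 20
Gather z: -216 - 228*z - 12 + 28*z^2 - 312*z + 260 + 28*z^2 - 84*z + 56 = 56*z^2 - 624*z + 88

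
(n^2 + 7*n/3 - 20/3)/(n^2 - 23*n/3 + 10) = (n + 4)/(n - 6)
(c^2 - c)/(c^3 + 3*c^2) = (c - 1)/(c*(c + 3))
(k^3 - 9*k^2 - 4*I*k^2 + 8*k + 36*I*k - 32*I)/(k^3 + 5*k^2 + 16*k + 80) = (k^2 - 9*k + 8)/(k^2 + k*(5 + 4*I) + 20*I)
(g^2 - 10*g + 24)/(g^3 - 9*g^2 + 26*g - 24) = (g - 6)/(g^2 - 5*g + 6)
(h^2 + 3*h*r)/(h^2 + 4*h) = (h + 3*r)/(h + 4)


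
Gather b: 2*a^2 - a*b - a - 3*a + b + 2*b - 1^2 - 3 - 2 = 2*a^2 - 4*a + b*(3 - a) - 6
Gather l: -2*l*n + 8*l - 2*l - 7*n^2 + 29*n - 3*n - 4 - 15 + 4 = l*(6 - 2*n) - 7*n^2 + 26*n - 15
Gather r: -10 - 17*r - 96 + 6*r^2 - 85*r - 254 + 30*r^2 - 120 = 36*r^2 - 102*r - 480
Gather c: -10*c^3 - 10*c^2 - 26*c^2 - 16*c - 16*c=-10*c^3 - 36*c^2 - 32*c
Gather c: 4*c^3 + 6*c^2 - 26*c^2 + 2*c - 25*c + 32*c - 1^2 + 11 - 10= 4*c^3 - 20*c^2 + 9*c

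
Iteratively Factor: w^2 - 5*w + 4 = (w - 4)*(w - 1)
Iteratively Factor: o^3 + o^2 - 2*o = (o + 2)*(o^2 - o) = (o - 1)*(o + 2)*(o)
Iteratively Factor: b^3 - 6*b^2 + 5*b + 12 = (b - 3)*(b^2 - 3*b - 4) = (b - 4)*(b - 3)*(b + 1)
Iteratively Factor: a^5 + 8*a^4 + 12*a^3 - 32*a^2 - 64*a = (a)*(a^4 + 8*a^3 + 12*a^2 - 32*a - 64) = a*(a + 4)*(a^3 + 4*a^2 - 4*a - 16) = a*(a + 4)^2*(a^2 - 4) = a*(a + 2)*(a + 4)^2*(a - 2)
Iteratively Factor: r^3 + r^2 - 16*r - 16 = (r + 4)*(r^2 - 3*r - 4) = (r - 4)*(r + 4)*(r + 1)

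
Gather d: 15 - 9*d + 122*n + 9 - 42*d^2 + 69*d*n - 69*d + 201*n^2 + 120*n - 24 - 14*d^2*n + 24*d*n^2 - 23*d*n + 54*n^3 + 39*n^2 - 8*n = d^2*(-14*n - 42) + d*(24*n^2 + 46*n - 78) + 54*n^3 + 240*n^2 + 234*n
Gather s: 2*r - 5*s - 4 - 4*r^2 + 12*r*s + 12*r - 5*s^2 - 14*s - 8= -4*r^2 + 14*r - 5*s^2 + s*(12*r - 19) - 12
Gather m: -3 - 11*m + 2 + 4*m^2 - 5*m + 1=4*m^2 - 16*m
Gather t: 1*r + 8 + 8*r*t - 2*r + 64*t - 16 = -r + t*(8*r + 64) - 8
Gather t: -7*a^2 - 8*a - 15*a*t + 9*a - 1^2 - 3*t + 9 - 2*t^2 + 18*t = -7*a^2 + a - 2*t^2 + t*(15 - 15*a) + 8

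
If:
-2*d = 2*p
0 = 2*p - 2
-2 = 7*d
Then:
No Solution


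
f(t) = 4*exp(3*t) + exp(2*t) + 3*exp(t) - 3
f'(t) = 12*exp(3*t) + 2*exp(2*t) + 3*exp(t)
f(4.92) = 10305178.30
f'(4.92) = 30895952.16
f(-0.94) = -1.44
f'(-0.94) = 2.19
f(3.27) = 73628.17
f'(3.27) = 220043.35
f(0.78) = 49.83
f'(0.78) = 140.64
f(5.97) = 240189221.88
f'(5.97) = 720412048.92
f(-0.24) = 1.93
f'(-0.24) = 9.44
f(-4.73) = -2.97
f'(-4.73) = 0.03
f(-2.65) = -2.78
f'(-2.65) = 0.23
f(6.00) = 262803838.63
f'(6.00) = 788246349.52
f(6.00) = 262803838.63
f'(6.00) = 788246349.52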